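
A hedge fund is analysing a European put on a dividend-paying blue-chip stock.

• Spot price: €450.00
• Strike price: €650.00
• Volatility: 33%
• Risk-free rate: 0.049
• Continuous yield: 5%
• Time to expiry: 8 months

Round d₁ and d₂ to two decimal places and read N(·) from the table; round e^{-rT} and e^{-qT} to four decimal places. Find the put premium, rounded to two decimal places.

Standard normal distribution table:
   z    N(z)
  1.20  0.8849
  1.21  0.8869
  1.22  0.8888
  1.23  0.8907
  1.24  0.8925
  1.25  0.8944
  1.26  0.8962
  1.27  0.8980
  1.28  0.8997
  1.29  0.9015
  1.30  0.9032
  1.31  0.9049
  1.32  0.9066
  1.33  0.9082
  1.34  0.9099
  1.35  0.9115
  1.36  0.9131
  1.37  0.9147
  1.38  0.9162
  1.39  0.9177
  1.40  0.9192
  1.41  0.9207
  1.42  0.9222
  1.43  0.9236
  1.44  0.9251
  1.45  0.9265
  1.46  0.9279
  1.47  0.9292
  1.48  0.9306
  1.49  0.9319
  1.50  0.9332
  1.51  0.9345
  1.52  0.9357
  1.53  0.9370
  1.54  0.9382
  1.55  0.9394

σ√T = 0.33·√0.6667 = 0.2694
ln(S/K) + (r − q + σ²/2)T = ln(450/650) + (0.049 − 0.05 + 0.33²/2)·0.6667 = -0.3677 + 0.0356 = -0.3321
d₁ = -0.3321 / 0.2694 = -1.2325 which rounds to -1.23
d₂ = d₁ − σ√T = -1.2325 − 0.2694 = -1.5020 which rounds to -1.50
exp(−qT) = exp(−0.05·0.6667) = 0.9672;  exp(−rT) = exp(−0.049·0.6667) = 0.9679
P = 650·0.9679·N(1.50) − 450·0.9672·N(1.23) = 650·0.9679·0.9332 − 450·0.9672·0.8907 = 587.1088 − 387.6683 = 199.4405

€199.44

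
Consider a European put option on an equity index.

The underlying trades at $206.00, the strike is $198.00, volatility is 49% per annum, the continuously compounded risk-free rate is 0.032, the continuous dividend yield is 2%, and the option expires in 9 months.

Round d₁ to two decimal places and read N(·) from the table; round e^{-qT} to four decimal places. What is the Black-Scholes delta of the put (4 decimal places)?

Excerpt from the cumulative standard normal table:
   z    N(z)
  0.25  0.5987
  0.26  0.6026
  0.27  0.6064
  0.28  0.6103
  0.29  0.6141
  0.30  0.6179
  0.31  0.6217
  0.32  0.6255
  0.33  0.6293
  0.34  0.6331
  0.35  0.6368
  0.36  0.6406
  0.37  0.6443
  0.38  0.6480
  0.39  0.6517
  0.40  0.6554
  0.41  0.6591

T = 0.75;  σ√T = 0.4244
d₁ = [ln(206/198) + (0.032 − 0.02 + ½·0.49²)·0.75] / (σ√T) = (0.0396 + 0.0990) / 0.4244 = 0.3267 which rounds to 0.33
N(d₁) = N(0.33) = 0.6293
Δ_put = exp(−qT)·(N(d₁) − 1) = 0.9851·(0.6293 − 1) = -0.3652

-0.3652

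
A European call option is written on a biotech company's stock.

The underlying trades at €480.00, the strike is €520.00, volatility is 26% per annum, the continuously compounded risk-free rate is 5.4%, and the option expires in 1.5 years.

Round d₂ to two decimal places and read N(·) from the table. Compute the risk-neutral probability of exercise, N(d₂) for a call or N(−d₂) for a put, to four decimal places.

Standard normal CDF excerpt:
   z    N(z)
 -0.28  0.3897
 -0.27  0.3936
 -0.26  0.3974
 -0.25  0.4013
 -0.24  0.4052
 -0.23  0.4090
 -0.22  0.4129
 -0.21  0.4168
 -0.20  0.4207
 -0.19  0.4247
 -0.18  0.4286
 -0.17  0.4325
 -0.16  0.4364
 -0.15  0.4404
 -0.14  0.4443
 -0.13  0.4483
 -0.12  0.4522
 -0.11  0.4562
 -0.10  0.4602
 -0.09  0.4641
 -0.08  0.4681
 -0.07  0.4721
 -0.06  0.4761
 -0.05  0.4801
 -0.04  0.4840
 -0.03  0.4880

0.4364

σ√T = 0.26 × 1.2247 = 0.3184
d₁ = [ln(480/520) + (0.054 + ½·0.26²)·1.5] / (σ√T) = (-0.0800 + 0.1317) / 0.3184 = 0.1622 which rounds to 0.16
d₂ = 0.1622 − 0.3184 = -0.1562 which rounds to -0.16
Risk-neutral Pr[S_T > K] = N(d₂) = N(-0.16) = 0.4364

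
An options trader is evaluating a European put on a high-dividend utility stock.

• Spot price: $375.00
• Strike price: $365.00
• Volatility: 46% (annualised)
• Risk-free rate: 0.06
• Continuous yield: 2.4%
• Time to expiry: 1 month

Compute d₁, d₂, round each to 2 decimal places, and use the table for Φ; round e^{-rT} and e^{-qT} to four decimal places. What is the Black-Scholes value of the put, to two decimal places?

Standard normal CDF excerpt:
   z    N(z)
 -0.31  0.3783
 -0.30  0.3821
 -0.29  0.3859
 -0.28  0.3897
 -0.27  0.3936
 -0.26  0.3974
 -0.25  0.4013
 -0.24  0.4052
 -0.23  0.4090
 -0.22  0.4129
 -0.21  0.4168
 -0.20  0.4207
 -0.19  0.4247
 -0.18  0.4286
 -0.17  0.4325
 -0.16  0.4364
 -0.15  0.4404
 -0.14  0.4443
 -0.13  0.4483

σ√T = 0.46 × 0.2887 = 0.1328
d₁ = [ln(375/365) + (0.06 − 0.024 + 0.46²/2)·0.08333] / 0.1328 = [0.0270 + 0.0118] / 0.1328 = 0.2925 → 0.29
d₂ = d₁ − σ√T = 0.2925 − 0.1328 = 0.1597 → 0.16
e^(−qT) = e^(−0.024·0.08333) = 0.9980;  e^(−rT) = e^(−0.06·0.08333) = 0.9950
P = 365·0.9950·N(-0.16) − 375·0.9980·N(-0.29) = 365·0.9950·0.4364 − 375·0.9980·0.3859 = 158.4896 − 144.4231 = 14.0665

$14.07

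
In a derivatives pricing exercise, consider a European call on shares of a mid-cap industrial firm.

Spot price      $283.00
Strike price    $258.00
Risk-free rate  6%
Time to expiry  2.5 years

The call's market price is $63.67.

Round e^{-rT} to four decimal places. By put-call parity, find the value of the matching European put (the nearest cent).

exp(−rT) = exp(−0.06·2.5) = 0.8607
Put-call parity: C − P = S − K·e^(−rT) = 283 − 258·0.8607 = 283 − 222.0606 = 60.9394
P = C − (C − P) = 63.67 − (60.9394) = 2.7306

$2.73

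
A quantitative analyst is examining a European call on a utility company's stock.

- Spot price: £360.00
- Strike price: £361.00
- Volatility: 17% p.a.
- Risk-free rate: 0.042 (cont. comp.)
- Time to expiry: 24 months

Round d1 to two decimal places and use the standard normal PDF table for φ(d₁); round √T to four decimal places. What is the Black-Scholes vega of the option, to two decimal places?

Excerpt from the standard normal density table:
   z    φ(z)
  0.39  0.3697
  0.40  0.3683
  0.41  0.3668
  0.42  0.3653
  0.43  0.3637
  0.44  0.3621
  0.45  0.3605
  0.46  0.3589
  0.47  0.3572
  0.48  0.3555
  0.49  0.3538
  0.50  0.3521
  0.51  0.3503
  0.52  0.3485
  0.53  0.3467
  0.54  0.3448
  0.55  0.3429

σ√T = 0.17 × 1.4142 = 0.2404
ln(S/K) + (r + σ²/2)T = ln(360/361) + (0.042 + 0.17²/2)·2 = -0.0028 + 0.1129 = 0.1101
d₁ = 0.1101 / 0.2404 = 0.4581 which rounds to 0.46
√T = √2 = 1.4142
φ(d₁) = φ(0.46) = 0.3589
vega = S·φ(d₁)·√T = 360·0.3589·1.4142 = 182.7203

182.72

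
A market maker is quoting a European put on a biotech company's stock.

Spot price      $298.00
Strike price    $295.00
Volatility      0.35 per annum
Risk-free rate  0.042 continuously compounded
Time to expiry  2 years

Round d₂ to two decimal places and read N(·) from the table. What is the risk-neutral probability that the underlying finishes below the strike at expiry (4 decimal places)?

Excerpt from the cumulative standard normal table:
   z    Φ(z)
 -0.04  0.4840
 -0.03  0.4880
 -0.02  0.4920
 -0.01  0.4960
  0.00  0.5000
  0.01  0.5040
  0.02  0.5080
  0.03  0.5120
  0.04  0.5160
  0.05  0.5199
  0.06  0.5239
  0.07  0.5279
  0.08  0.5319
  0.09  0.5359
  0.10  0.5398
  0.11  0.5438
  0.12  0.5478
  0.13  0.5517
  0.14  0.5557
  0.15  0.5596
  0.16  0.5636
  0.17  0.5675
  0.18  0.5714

0.5239

σ√T = 0.35·√2 = 0.4950
d₁ = [ln(298/295) + (0.042 + 0.35²/2)·2] / 0.4950 = [0.0101 + 0.2065] / 0.4950 = 0.4376 ⇒ 0.44
d₂ = d₁ − σ√T = 0.4376 − 0.4950 = -0.0573 ⇒ -0.06
Pr(exercise) under Q = N(−d₂) = N(0.06) = 0.5239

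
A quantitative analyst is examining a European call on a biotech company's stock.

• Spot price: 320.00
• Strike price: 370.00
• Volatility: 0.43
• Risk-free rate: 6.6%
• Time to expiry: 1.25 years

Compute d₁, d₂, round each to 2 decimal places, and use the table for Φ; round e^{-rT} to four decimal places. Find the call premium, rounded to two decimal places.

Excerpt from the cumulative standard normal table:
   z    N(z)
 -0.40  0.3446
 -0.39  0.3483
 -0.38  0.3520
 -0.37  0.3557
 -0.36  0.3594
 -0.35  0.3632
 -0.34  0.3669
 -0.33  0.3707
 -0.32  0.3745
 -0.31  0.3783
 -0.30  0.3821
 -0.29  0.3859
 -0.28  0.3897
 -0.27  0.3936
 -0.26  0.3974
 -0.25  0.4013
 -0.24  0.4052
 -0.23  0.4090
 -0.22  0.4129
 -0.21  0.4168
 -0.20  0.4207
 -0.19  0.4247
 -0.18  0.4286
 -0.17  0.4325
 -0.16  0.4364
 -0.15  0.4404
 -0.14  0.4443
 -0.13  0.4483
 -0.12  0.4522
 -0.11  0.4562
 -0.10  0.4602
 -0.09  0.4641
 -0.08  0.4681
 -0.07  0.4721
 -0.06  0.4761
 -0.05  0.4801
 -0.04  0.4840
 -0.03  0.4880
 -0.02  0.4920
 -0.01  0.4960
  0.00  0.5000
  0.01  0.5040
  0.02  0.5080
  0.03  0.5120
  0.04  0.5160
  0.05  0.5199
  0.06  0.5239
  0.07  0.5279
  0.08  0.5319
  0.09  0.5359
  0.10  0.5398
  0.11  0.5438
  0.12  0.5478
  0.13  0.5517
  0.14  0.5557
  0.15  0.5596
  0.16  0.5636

T = 1.25;  σ√T = 0.4808
d₁ = [ln(320/370) + (0.066 + 0.43²/2)·1.25] / 0.4808 = [-0.1452 + 0.1981] / 0.4808 = 0.1100 which rounds to 0.11
d₂ = d₁ − σ√T = 0.1100 − 0.4808 = -0.3708 which rounds to -0.37
e^(−rT) = e^(−0.066·1.25) = 0.9208
C = 320·N(0.11) − 370·0.9208·N(-0.37) = 320·0.5438 − 370·0.9208·0.3557 = 174.0160 − 121.1856 = 52.8304

52.83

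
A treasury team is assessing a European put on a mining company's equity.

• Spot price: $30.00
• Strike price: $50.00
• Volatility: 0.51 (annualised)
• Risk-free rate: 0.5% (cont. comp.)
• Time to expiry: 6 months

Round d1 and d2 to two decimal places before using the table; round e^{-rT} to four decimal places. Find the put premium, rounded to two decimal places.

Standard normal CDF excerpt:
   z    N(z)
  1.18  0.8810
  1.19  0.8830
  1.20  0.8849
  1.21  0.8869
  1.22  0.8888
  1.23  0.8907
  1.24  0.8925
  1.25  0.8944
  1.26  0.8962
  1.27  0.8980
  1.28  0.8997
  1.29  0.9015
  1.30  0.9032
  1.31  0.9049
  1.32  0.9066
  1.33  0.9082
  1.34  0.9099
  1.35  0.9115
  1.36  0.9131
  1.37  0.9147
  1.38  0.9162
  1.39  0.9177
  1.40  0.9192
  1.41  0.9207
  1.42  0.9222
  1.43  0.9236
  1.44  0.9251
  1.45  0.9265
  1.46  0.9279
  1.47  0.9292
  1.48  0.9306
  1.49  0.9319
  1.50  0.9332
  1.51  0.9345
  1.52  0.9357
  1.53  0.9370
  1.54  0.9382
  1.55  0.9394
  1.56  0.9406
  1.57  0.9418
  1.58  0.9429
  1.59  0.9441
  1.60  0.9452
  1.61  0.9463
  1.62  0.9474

σ√T = 0.51·√0.5 = 0.3606
d₁ = [ln(30/50) + (0.005 + 0.51²/2)·0.5] / 0.3606 = [-0.5108 + 0.0675] / 0.3606 = -1.2293 ⇒ -1.23
d₂ = d₁ − σ√T = -1.2293 − 0.3606 = -1.5899 ⇒ -1.59
e^(−rT) = e^(−0.005·0.5) = 0.9975
N(−d₂) = N(1.59) = 0.9441;  N(−d₁) = N(1.23) = 0.8907
P = 50·0.9975·0.9441 − 30·0.8907 = 47.0870 − 26.7210 = 20.3660

$20.37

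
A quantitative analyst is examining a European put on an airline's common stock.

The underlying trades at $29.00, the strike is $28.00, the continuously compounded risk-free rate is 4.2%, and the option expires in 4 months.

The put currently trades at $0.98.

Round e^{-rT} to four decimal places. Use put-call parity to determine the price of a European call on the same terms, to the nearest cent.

e^(−rT) = e^(−0.042·0.3333) = 0.9861
Put-call parity: C − P = S − K·e^(−rT) = 29 − 28·0.9861 = 29 − 27.6108 = 1.3892
C = P + (C − P) = 0.98 + (1.3892) = 2.3692

$2.37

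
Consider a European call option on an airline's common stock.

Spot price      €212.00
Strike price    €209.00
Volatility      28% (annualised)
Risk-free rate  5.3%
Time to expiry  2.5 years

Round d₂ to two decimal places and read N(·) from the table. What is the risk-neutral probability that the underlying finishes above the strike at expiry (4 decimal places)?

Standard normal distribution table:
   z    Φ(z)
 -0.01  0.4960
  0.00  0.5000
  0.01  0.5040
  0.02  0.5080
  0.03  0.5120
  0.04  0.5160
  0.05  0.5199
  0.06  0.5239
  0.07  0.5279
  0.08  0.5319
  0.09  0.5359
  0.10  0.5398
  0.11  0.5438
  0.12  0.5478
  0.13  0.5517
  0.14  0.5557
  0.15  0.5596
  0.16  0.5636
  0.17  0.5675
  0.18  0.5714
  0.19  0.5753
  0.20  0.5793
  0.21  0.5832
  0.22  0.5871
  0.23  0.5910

σ√T = 0.28 × 1.5811 = 0.4427
d₁ = [ln(212/209) + (0.053 + 0.28²/2)·2.5] / 0.4427 = [0.0143 + 0.2305] / 0.4427 = 0.5528 ≈ 0.55
d₂ = d₁ − σ√T = 0.5528 − 0.4427 = 0.1101 ≈ 0.11
Risk-neutral Pr[S_T > K] = N(d₂) = N(0.11) = 0.5438

0.5438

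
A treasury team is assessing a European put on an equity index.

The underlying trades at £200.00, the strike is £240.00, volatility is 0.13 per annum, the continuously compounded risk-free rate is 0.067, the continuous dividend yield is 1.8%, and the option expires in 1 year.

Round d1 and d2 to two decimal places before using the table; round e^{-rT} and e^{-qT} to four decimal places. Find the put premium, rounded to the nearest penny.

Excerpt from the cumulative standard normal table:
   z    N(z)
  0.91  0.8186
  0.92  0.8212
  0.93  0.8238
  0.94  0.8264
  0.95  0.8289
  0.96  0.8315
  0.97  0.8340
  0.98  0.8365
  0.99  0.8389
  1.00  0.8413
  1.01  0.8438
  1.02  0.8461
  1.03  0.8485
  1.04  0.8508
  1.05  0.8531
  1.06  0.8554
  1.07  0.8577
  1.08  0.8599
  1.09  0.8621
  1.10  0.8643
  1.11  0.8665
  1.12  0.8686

£30.16

σ√T = 0.13 × 1.0000 = 0.1300
ln(S/K) + (r − q + σ²/2)T = ln(200/240) + (0.067 − 0.018 + 0.13²/2)·1 = -0.1823 + 0.0575 = -0.1249
d₁ = -0.1249 / 0.1300 = -0.9606 → -0.96
d₂ = d₁ − σ√T = -0.9606 − 0.1300 = -1.0906 → -1.09
exp(−qT) = exp(−0.018·1) = 0.9822;  exp(−rT) = exp(−0.067·1) = 0.9352
N(−d₂) = N(1.09) = 0.8621;  N(−d₁) = N(0.96) = 0.8315
P = 240·0.9352·0.8621 − 200·0.9822·0.8315 = 193.4966 − 163.3399 = 30.1568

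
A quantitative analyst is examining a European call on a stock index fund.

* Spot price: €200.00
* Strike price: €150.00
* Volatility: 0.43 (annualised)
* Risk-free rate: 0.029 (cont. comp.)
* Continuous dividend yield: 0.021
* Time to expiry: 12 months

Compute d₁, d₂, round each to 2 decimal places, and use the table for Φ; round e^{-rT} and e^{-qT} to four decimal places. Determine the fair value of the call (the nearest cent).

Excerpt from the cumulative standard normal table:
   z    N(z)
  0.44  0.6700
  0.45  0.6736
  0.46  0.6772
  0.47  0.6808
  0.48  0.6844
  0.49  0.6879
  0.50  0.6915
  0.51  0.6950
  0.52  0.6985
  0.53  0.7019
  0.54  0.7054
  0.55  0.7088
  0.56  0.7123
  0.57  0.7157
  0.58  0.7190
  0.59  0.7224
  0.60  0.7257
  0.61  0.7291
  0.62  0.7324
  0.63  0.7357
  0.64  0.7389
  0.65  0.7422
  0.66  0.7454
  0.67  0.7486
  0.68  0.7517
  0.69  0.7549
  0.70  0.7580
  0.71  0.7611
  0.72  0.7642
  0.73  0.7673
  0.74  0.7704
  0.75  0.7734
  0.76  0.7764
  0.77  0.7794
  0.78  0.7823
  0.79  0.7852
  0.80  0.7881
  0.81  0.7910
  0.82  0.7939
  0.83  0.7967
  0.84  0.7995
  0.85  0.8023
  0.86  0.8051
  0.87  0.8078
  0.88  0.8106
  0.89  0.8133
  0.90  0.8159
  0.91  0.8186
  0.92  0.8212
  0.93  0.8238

σ√T = 0.43·√1 = 0.4300
d₁ = [ln(200/150) + (0.029 − 0.021 + 0.43²/2)·1] / 0.4300 = [0.2877 + 0.1004] / 0.4300 = 0.9026 ⇒ 0.90
d₂ = d₁ − σ√T = 0.9026 − 0.4300 = 0.4726 ⇒ 0.47
e^(−qT) = e^(−0.021·1) = 0.9792;  e^(−rT) = e^(−0.029·1) = 0.9714
N(d₁) = N(0.90) = 0.8159;  N(d₂) = N(0.47) = 0.6808
C = 200·0.9792·0.8159 − 150·0.9714·0.6808 = 159.7859 − 99.1994 = 60.5865

€60.59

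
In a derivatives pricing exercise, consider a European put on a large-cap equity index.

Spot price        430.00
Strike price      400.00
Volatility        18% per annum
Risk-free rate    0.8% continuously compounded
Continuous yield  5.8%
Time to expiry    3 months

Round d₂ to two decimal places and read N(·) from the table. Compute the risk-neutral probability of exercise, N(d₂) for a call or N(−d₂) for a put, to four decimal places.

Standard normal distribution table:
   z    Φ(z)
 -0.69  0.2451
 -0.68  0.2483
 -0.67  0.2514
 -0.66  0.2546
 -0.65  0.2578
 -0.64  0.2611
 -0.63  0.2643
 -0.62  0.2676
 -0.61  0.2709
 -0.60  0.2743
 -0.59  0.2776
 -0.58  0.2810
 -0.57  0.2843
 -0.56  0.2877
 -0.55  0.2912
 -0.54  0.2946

σ√T = 0.18·√0.25 = 0.0900
d₁ = [ln(430/400) + (0.008 − 0.058 + 0.18²/2)·0.25] / 0.0900 = [0.0723 − 0.0085] / 0.0900 = 0.7097 → 0.71
d₂ = d₁ − σ√T = 0.7097 − 0.0900 = 0.6197 → 0.62
Pr(exercise) under Q = N(−d₂) = N(-0.62) = 0.2676

0.2676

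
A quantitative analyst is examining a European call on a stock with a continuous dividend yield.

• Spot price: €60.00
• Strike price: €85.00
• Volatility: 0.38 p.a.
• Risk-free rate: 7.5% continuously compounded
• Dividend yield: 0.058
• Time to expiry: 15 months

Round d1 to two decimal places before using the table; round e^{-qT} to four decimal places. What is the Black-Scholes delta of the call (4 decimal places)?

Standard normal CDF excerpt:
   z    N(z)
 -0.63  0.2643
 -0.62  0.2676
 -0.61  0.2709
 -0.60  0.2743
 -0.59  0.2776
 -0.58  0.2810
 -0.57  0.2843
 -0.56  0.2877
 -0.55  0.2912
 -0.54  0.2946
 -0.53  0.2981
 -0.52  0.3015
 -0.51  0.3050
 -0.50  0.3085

T = 1.25;  σ√T = 0.4249
ln(S/K) + (r − q + σ²/2)T = ln(60/85) + (0.075 − 0.058 + 0.38²/2)·1.25 = -0.3483 + 0.1115 = -0.2368
d₁ = -0.2368 / 0.4249 = -0.5574 ⇒ -0.56
N(d₁) = N(-0.56) = 0.2877
Δ_call = e^(−qT)·N(d₁) = 0.9301·0.2877 = 0.2676

0.2676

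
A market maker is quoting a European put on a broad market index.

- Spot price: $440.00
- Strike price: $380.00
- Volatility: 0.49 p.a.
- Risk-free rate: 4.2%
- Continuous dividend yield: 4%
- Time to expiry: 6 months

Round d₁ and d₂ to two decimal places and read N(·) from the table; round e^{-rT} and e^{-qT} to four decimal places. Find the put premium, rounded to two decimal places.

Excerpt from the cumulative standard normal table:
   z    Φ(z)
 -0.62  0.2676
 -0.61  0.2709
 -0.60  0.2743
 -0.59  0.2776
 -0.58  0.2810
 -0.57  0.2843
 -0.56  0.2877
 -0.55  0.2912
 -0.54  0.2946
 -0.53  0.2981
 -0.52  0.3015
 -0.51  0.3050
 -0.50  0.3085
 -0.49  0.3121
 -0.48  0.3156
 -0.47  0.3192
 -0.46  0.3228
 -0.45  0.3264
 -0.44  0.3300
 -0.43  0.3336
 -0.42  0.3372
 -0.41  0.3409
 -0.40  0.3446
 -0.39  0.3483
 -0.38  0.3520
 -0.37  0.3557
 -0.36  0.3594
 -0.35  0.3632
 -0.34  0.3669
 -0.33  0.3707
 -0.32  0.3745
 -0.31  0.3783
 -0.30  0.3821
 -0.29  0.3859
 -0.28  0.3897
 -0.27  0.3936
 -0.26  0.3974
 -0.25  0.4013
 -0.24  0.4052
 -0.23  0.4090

$31.02

T = 0.5;  σ√T = 0.3465
ln(S/K) + (r − q + σ²/2)T = ln(440/380) + (0.042 − 0.04 + 0.49²/2)·0.5 = 0.1466 + 0.0610 = 0.2076
d₁ = 0.2076 / 0.3465 = 0.5992 ⇒ 0.60
d₂ = d₁ − σ√T = 0.5992 − 0.3465 = 0.2528 ⇒ 0.25
exp(−qT) = exp(−0.04·0.5) = 0.9802;  exp(−rT) = exp(−0.042·0.5) = 0.9792
P = 380·0.9792·N(-0.25) − 440·0.9802·N(-0.60) = 380·0.9792·0.4013 − 440·0.9802·0.2743 = 149.3221 − 118.3023 = 31.0198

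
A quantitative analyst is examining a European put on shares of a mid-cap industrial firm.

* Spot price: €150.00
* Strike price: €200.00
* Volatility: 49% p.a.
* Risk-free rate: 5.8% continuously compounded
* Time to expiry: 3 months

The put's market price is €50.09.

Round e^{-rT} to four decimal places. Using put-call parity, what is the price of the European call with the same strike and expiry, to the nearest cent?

e^(−rT) = e^(−0.058·0.25) = 0.9856
Put-call parity: C − P = S − K·e^(−rT) = 150 − 200·0.9856 = 150 − 197.1200 = -47.1200
C = P + (C − P) = 50.09 + (-47.1200) = 2.9700

€2.97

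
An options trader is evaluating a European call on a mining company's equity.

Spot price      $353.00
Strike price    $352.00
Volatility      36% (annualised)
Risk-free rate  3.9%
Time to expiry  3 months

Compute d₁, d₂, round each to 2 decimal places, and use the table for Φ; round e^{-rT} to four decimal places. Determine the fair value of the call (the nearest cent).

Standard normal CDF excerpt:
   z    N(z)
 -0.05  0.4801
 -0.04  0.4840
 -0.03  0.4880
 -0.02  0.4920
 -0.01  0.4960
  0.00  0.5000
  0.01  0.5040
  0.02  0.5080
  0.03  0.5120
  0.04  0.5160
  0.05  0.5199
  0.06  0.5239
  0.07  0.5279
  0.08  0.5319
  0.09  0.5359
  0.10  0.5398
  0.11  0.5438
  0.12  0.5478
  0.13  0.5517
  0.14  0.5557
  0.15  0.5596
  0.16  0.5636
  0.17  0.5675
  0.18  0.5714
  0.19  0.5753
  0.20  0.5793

$27.45

T = 0.25;  σ√T = 0.1800
d₁ = [ln(353/352) + (0.039 + 0.36²/2)·0.25] / 0.1800 = [0.0028 + 0.0260] / 0.1800 = 0.1599 ⇒ 0.16
d₂ = d₁ − σ√T = 0.1599 − 0.1800 = -0.0201 ⇒ -0.02
e^(−rT) = e^(−0.039·0.25) = 0.9903
N(d₁) = N(0.16) = 0.5636;  N(d₂) = N(-0.02) = 0.4920
C = 353·0.5636 − 352·0.9903·0.4920 = 198.9508 − 171.5041 = 27.4467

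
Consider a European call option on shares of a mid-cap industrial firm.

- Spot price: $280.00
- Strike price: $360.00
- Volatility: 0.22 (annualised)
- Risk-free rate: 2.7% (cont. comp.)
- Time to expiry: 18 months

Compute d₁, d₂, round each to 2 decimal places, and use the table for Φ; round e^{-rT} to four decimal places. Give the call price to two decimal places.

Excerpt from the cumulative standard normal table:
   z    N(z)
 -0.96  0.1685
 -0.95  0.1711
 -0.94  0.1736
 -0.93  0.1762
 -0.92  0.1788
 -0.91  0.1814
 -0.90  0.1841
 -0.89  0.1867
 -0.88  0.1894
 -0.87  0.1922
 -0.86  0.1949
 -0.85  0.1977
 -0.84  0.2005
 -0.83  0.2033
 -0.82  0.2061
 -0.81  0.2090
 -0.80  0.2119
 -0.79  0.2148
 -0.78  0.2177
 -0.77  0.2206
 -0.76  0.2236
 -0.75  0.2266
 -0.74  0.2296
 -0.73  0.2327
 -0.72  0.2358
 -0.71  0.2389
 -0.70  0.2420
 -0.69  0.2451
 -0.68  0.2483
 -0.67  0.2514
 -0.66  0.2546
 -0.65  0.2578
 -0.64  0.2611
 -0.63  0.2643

σ√T = 0.22 × 1.2247 = 0.2694
d₁ = [ln(280/360) + (0.027 + 0.22²/2)·1.5] / 0.2694 = [-0.2513 + 0.0768] / 0.2694 = -0.6477 ≈ -0.65
d₂ = d₁ − σ√T = -0.6477 − 0.2694 = -0.9171 ≈ -0.92
e^(−rT) = e^(−0.027·1.5) = 0.9603
N(d₁) = N(-0.65) = 0.2578;  N(d₂) = N(-0.92) = 0.1788
C = 280·0.2578 − 360·0.9603·0.1788 = 72.1840 − 61.8126 = 10.3714

$10.37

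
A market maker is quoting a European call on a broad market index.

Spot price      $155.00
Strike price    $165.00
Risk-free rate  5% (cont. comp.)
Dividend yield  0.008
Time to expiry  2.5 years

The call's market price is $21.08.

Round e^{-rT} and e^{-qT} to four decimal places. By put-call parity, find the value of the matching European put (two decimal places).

$14.76

e^(−qT) = e^(−0.008·2.5) = 0.9802;  e^(−rT) = e^(−0.05·2.5) = 0.8825
Put-call parity: C − P = S·e^(−qT) − K·e^(−rT) = 155·0.9802 − 165·0.8825 = 151.9310 − 145.6125 = 6.3185
P = C − (C − P) = 21.08 − (6.3185) = 14.7615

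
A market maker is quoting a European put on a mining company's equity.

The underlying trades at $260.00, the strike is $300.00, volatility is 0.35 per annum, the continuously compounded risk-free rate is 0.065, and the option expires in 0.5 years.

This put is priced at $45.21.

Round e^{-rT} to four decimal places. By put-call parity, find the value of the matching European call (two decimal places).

$14.81

e^(−rT) = e^(−0.065·0.5) = 0.9680
Put-call parity: C − P = S − K·e^(−rT) = 260 − 300·0.9680 = 260 − 290.4000 = -30.4000
C = P + (C − P) = 45.21 + (-30.4000) = 14.8100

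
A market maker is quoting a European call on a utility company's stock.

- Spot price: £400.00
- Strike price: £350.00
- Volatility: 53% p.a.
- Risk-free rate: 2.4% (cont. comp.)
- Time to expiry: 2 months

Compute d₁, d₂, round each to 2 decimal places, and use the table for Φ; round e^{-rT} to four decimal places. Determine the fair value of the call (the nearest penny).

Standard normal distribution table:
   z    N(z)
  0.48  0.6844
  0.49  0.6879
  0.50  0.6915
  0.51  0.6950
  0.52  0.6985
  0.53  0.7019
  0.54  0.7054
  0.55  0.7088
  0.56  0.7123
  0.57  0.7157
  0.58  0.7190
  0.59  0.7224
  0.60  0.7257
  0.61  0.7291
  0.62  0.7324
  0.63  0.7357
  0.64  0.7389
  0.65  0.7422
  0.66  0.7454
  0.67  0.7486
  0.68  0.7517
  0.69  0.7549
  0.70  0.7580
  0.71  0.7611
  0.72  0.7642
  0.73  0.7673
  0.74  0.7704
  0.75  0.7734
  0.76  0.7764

σ√T = 0.53 × 0.4082 = 0.2164
d₁ = [ln(400/350) + (0.024 + ½·0.53²)·0.1667] / (σ√T) = (0.1335 + 0.0274) / 0.2164 = 0.7438 which rounds to 0.74
d₂ = 0.7438 − 0.2164 = 0.5274 which rounds to 0.53
e^(−rT) = e^(−0.024·0.1667) = 0.9960
C = 400·N(0.74) − 350·0.9960·N(0.53) = 400·0.7704 − 350·0.9960·0.7019 = 308.1600 − 244.6823 = 63.4777

£63.48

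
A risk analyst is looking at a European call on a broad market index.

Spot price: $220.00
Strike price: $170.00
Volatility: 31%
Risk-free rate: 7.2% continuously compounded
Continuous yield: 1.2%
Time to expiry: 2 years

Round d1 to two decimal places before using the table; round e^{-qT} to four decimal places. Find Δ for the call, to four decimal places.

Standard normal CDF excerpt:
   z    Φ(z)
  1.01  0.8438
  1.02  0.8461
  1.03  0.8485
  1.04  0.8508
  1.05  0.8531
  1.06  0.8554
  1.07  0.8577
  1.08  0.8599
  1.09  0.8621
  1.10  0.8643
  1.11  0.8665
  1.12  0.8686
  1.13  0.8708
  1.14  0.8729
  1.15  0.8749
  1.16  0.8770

σ√T = 0.31·√2 = 0.4384
d₁ = [ln(220/170) + (0.072 − 0.012 + 0.31²/2)·2] / 0.4384 = [0.2578 + 0.2161] / 0.4384 = 1.0810 which rounds to 1.08
N(d₁) = N(1.08) = 0.8599
Δ_call = e^(−qT)·N(d₁) = 0.9763·0.8599 = 0.8395

0.8395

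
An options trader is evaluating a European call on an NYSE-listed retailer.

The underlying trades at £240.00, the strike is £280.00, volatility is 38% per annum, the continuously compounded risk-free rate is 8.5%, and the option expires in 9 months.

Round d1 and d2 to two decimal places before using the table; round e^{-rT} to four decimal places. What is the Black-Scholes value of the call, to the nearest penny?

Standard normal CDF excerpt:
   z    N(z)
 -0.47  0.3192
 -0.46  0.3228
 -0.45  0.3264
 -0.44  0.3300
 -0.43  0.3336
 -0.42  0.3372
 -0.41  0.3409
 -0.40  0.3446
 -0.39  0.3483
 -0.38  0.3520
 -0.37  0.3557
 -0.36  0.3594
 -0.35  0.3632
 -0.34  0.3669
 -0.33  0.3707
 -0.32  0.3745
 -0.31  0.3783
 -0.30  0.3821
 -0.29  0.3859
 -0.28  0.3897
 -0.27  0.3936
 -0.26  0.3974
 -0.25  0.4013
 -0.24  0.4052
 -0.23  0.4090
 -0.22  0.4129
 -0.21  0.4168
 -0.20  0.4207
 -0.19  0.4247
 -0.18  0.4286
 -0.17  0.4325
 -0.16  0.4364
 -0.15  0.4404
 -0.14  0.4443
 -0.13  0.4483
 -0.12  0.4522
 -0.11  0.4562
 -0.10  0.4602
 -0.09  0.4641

T = 0.75;  σ√T = 0.3291
ln(S/K) + (r + σ²/2)T = ln(240/280) + (0.085 + 0.38²/2)·0.75 = -0.1542 + 0.1179 = -0.0363
d₁ = -0.0363 / 0.3291 = -0.1102 which rounds to -0.11
d₂ = d₁ − σ√T = -0.1102 − 0.3291 = -0.4392 which rounds to -0.44
exp(−rT) = exp(−0.085·0.75) = 0.9382
N(d₁) = N(-0.11) = 0.4562;  N(d₂) = N(-0.44) = 0.3300
C = 240·0.4562 − 280·0.9382·0.3300 = 109.4880 − 86.6897 = 22.7983

£22.80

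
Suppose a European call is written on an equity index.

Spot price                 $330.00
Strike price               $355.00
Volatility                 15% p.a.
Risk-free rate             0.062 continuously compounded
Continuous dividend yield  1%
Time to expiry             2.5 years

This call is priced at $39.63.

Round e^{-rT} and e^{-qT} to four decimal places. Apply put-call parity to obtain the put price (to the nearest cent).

$21.80

e^(−qT) = e^(−0.01·2.5) = 0.9753;  e^(−rT) = e^(−0.062·2.5) = 0.8564
Put-call parity: C − P = S·e^(−qT) − K·e^(−rT) = 330·0.9753 − 355·0.8564 = 321.8490 − 304.0220 = 17.8270
P = C − (C − P) = 39.63 − (17.8270) = 21.8030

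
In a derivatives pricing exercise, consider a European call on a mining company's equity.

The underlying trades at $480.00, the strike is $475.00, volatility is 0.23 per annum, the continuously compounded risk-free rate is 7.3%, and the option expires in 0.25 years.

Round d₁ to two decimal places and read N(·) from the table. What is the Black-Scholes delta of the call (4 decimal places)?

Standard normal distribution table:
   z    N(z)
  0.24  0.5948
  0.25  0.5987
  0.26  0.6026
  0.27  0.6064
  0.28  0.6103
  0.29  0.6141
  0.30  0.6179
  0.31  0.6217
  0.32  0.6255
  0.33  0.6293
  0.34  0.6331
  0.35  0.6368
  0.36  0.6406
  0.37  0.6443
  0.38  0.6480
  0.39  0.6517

0.6217

T = 0.25;  σ√T = 0.1150
ln(S/K) + (r + σ²/2)T = ln(480/475) + (0.073 + 0.23²/2)·0.25 = 0.0105 + 0.0249 = 0.0353
d₁ = 0.0353 / 0.1150 = 0.3073 ≈ 0.31
N(d₁) = N(0.31) = 0.6217
Δ_call = N(d₁) = 0.6217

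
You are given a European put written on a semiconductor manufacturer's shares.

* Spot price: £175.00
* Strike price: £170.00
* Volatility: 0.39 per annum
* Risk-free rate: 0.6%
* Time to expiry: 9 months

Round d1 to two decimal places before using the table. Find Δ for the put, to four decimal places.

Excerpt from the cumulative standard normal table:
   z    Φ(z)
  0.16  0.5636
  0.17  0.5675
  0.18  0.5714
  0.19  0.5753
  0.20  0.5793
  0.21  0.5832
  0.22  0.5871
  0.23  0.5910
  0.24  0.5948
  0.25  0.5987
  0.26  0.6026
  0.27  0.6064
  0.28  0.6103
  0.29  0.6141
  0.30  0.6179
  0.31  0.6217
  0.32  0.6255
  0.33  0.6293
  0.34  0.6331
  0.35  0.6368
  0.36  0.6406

σ√T = 0.39·√0.75 = 0.3377
d₁ = [ln(175/170) + (0.006 + ½·0.39²)·0.75] / (σ√T) = (0.0290 + 0.0615) / 0.3377 = 0.2680 → 0.27
N(d₁) = N(0.27) = 0.6064
Δ_put = N(d₁) − 1 = 0.6064 − 1 = -0.3936

-0.3936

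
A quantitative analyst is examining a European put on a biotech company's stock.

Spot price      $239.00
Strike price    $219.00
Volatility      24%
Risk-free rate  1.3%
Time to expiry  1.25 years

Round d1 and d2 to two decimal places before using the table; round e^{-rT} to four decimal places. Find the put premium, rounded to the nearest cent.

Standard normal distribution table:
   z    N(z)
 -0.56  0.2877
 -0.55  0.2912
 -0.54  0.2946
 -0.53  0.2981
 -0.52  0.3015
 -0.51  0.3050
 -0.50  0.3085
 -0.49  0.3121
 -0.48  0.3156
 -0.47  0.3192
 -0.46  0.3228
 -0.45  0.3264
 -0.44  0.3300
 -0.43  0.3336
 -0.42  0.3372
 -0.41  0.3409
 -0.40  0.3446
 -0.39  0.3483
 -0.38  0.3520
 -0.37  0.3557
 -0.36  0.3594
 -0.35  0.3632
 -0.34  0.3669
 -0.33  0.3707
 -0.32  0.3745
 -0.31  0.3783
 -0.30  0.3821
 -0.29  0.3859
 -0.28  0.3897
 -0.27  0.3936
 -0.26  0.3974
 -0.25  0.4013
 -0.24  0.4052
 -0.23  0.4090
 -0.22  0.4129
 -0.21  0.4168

σ√T = 0.24 × 1.1180 = 0.2683
ln(S/K) + (r + σ²/2)T = ln(239/219) + (0.013 + 0.24²/2)·1.25 = 0.0874 + 0.0522 = 0.1396
d₁ = 0.1396 / 0.2683 = 0.5204 → 0.52
d₂ = d₁ − σ√T = 0.5204 − 0.2683 = 0.2521 → 0.25
e^(−rT) = e^(−0.013·1.25) = 0.9839
N(−d₂) = N(-0.25) = 0.4013;  N(−d₁) = N(-0.52) = 0.3015
P = 219·0.9839·0.4013 − 239·0.3015 = 86.4698 − 72.0585 = 14.4113

$14.41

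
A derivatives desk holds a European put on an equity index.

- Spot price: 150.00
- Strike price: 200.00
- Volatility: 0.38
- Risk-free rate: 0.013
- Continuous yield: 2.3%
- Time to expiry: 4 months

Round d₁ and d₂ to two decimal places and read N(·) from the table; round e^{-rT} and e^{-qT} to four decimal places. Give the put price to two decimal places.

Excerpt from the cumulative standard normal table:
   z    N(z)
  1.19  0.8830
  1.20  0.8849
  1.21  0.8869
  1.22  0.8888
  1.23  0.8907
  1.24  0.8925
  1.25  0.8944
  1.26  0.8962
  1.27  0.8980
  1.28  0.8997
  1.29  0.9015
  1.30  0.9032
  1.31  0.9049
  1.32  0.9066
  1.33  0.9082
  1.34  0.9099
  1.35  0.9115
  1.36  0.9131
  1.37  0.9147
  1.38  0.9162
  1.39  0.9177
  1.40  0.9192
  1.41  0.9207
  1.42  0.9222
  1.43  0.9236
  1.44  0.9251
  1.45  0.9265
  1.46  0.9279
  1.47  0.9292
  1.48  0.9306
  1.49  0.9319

σ√T = 0.38 × 0.5774 = 0.2194
d₁ = [ln(150/200) + (0.013 − 0.023 + 0.38²/2)·0.3333] / 0.2194 = [-0.2877 + 0.0207] / 0.2194 = -1.2168 ≈ -1.22
d₂ = d₁ − σ√T = -1.2168 − 0.2194 = -1.4362 ≈ -1.44
e^(−qT) = e^(−0.023·0.3333) = 0.9924;  e^(−rT) = e^(−0.013·0.3333) = 0.9957
P = 200·0.9957·N(1.44) − 150·0.9924·N(1.22) = 200·0.9957·0.9251 − 150·0.9924·0.8888 = 184.2244 − 132.3068 = 51.9176

51.92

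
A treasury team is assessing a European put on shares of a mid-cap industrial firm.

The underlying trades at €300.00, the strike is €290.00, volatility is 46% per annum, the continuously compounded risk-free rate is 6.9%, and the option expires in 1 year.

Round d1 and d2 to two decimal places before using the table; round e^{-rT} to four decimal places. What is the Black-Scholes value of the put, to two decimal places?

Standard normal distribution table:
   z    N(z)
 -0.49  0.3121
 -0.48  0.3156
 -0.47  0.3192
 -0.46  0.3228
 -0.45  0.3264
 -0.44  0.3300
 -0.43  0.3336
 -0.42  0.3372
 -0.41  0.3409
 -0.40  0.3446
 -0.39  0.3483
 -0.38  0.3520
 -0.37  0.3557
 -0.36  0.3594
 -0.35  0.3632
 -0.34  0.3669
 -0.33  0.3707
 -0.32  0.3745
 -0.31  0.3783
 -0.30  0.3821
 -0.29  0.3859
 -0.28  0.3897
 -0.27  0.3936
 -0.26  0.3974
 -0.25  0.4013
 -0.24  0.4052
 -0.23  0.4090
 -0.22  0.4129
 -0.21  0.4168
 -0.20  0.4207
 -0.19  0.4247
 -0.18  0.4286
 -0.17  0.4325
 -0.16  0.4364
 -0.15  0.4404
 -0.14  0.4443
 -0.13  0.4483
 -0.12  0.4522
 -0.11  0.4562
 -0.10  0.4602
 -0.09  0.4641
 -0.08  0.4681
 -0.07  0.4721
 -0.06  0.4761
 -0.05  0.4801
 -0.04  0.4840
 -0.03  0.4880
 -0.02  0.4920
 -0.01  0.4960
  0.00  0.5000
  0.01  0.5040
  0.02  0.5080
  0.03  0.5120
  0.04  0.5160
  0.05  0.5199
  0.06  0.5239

€38.49

T = 1;  σ√T = 0.4600
d₁ = [ln(300/290) + (0.069 + ½·0.46²)·1] / (σ√T) = (0.0339 + 0.1748) / 0.4600 = 0.4537 ≈ 0.45
d₂ = 0.4537 − 0.4600 = -0.0063 ≈ -0.01
e^(−rT) = e^(−0.069·1) = 0.9333
N(−d₂) = N(0.01) = 0.5040;  N(−d₁) = N(-0.45) = 0.3264
P = 290·0.9333·0.5040 − 300·0.3264 = 136.4111 − 97.9200 = 38.4911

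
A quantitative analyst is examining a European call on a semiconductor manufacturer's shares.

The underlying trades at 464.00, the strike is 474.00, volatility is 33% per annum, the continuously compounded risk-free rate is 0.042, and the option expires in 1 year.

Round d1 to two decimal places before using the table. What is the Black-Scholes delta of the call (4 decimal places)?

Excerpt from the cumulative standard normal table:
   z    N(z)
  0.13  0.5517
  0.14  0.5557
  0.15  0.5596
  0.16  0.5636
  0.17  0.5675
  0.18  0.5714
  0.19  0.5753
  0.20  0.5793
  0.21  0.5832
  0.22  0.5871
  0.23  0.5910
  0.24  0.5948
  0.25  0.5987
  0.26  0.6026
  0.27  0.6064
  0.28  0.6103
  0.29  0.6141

σ√T = 0.33·√1 = 0.3300
d₁ = [ln(464/474) + (0.042 + 0.33²/2)·1] / 0.3300 = [-0.0213 + 0.0965] / 0.3300 = 0.2277 which rounds to 0.23
N(d₁) = N(0.23) = 0.5910
Δ_call = N(d₁) = 0.5910

0.5910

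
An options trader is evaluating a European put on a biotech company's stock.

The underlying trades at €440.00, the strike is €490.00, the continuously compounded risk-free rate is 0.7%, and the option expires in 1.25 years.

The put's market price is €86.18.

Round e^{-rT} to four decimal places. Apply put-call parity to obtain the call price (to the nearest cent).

€40.44

e^(−rT) = e^(−0.007·1.25) = 0.9913
Put-call parity: C − P = S − K·e^(−rT) = 440 − 490·0.9913 = 440 − 485.7370 = -45.7370
C = P + (C − P) = 86.18 + (-45.7370) = 40.4430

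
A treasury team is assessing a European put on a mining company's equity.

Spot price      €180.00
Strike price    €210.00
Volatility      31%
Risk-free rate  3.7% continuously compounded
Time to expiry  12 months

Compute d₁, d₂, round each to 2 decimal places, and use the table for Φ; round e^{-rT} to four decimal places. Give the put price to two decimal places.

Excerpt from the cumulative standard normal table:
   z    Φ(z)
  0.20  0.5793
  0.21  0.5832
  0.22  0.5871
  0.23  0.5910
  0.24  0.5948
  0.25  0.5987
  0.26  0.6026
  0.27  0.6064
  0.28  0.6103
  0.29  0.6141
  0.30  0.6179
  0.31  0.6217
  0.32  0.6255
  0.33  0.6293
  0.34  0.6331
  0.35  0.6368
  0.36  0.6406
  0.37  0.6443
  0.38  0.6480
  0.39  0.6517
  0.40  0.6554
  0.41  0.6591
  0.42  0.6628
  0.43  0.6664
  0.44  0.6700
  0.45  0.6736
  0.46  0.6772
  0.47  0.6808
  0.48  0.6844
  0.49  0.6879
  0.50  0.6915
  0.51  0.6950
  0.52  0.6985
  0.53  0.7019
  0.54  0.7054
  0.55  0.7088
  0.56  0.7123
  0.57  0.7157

σ√T = 0.31 × 1.0000 = 0.3100
d₁ = [ln(180/210) + (0.037 + 0.31²/2)·1] / 0.3100 = [-0.1542 + 0.0851] / 0.3100 = -0.2229 ≈ -0.22
d₂ = d₁ − σ√T = -0.2229 − 0.3100 = -0.5329 ≈ -0.53
e^(−rT) = e^(−0.037·1) = 0.9637
P = 210·0.9637·N(0.53) − 180·N(0.22) = 210·0.9637·0.7019 − 180·0.5871 = 142.0484 − 105.6780 = 36.3704

€36.37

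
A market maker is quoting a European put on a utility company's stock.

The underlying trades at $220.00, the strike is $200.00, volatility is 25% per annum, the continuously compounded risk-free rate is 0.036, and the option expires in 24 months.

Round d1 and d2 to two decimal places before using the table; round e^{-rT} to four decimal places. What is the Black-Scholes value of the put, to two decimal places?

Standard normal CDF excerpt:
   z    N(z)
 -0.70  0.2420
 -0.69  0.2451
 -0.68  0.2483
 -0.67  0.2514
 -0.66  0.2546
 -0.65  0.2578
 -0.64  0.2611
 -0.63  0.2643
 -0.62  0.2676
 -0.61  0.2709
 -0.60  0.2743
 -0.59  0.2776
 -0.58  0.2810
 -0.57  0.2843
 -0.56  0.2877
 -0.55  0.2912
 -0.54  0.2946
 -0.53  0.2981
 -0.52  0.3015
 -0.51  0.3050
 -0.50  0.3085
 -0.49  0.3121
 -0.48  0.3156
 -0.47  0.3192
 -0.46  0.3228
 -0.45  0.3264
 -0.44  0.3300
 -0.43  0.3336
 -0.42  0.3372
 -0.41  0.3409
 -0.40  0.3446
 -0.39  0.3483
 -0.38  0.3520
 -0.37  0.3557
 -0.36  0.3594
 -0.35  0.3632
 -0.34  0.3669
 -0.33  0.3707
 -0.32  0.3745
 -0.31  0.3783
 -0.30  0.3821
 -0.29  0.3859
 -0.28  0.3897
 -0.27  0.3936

$14.39

T = 2;  σ√T = 0.3536
d₁ = [ln(220/200) + (0.036 + 0.25²/2)·2] / 0.3536 = [0.0953 + 0.1345] / 0.3536 = 0.6500 ⇒ 0.65
d₂ = d₁ − σ√T = 0.6500 − 0.3536 = 0.2964 ⇒ 0.30
e^(−rT) = e^(−0.036·2) = 0.9305
N(−d₂) = N(-0.30) = 0.3821;  N(−d₁) = N(-0.65) = 0.2578
P = 200·0.9305·0.3821 − 220·0.2578 = 71.1088 − 56.7160 = 14.3928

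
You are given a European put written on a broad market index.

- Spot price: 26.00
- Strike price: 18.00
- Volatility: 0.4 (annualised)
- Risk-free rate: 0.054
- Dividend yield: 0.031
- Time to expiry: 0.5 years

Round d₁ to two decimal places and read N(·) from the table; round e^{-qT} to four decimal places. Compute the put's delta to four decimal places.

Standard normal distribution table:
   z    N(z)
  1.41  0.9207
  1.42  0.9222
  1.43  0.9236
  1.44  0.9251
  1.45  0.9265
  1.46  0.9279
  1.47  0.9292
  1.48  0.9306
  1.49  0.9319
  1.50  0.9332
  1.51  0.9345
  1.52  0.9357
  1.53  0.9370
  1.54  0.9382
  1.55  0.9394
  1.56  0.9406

-0.0683

σ√T = 0.4·√0.5 = 0.2828
d₁ = [ln(26/18) + (0.054 − 0.031 + 0.4²/2)·0.5] / 0.2828 = [0.3677 + 0.0515] / 0.2828 = 1.4822 → 1.48
N(d₁) = N(1.48) = 0.9306
Δ_put = e^(−qT)·(N(d₁) − 1) = 0.9846·(0.9306 − 1) = -0.0683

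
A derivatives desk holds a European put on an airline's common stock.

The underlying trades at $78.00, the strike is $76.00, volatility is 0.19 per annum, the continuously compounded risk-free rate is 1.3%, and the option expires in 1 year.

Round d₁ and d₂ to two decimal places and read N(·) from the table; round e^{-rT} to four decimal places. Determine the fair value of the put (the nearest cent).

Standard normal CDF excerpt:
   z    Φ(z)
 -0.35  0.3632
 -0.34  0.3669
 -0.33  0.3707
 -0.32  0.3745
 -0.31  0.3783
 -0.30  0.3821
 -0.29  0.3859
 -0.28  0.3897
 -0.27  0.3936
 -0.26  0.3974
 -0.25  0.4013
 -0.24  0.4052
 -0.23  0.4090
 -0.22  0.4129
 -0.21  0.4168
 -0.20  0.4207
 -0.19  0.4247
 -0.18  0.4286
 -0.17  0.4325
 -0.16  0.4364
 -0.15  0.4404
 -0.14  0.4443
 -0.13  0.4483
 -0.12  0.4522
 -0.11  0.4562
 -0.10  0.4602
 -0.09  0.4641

$4.42

σ√T = 0.19 × 1.0000 = 0.1900
ln(S/K) + (r + σ²/2)T = ln(78/76) + (0.013 + 0.19²/2)·1 = 0.0260 + 0.0311 = 0.0570
d₁ = 0.0570 / 0.1900 = 0.3001 → 0.30
d₂ = d₁ − σ√T = 0.3001 − 0.1900 = 0.1101 → 0.11
e^(−rT) = e^(−0.013·1) = 0.9871
P = 76·0.9871·N(-0.11) − 78·N(-0.30) = 76·0.9871·0.4562 − 78·0.3821 = 34.2239 − 29.8038 = 4.4201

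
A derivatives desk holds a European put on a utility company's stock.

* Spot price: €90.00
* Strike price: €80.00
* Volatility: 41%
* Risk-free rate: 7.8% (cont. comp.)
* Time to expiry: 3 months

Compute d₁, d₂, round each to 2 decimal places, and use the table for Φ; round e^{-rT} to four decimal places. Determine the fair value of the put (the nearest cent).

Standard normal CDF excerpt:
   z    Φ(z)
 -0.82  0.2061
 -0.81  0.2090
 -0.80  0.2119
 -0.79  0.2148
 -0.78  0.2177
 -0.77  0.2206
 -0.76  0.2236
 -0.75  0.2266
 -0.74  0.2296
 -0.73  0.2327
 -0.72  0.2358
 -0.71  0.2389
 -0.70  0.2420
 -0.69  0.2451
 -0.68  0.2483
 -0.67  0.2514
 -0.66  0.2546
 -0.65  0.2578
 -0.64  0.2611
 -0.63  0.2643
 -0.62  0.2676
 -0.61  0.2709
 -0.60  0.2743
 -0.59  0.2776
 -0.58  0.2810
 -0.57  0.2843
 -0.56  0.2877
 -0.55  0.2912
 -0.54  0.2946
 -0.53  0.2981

T = 0.25;  σ√T = 0.2050
d₁ = [ln(90/80) + (0.078 + ½·0.41²)·0.25] / (σ√T) = (0.1178 + 0.0405) / 0.2050 = 0.7722 which rounds to 0.77
d₂ = 0.7722 − 0.2050 = 0.5672 which rounds to 0.57
e^(−rT) = e^(−0.078·0.25) = 0.9807
P = 80·0.9807·N(-0.57) − 90·N(-0.77) = 80·0.9807·0.2843 − 90·0.2206 = 22.3050 − 19.8540 = 2.4510

€2.45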